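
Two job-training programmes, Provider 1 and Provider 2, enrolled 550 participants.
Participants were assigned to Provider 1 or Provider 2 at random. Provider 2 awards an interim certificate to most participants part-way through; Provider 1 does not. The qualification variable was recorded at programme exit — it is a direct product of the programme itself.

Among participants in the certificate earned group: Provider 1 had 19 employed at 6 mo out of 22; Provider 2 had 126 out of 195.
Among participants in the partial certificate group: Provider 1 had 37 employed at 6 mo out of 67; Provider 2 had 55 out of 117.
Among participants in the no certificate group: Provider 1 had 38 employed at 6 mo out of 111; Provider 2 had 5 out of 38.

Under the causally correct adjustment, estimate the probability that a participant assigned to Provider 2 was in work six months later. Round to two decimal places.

Qualification attained during the programme is downstream of the programme. One should not condition on a consequence of treatment, so the overall rates are the right comparison.
So P(outcome | do(Provider 2)) is just the pooled rate for Provider 2: 186/350 = 0.531.

0.53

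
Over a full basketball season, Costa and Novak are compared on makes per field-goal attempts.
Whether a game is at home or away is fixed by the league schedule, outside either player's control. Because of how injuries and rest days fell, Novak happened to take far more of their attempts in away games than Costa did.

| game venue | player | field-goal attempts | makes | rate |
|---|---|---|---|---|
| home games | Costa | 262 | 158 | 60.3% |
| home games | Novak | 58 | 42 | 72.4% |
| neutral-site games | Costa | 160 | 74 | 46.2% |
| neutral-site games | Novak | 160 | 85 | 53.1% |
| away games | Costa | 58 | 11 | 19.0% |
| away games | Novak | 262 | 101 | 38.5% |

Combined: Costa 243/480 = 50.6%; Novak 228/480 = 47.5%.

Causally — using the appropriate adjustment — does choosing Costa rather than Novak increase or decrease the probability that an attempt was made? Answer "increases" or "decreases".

Within every game venue level Novak has the higher rate, yet pooled Costa does — Simpson's reversal.
Game venue is set before the player has any effect — it is not caused by the player — and it independently drives the outcome. That makes it a confounder, so the causal comparison is within game venue levels.
Within each level — home games: 60.3% vs 72.4%; neutral-site games: 46.2% vs 53.1%; away games: 19.0% vs 38.5% — Novak is higher every time.

decreases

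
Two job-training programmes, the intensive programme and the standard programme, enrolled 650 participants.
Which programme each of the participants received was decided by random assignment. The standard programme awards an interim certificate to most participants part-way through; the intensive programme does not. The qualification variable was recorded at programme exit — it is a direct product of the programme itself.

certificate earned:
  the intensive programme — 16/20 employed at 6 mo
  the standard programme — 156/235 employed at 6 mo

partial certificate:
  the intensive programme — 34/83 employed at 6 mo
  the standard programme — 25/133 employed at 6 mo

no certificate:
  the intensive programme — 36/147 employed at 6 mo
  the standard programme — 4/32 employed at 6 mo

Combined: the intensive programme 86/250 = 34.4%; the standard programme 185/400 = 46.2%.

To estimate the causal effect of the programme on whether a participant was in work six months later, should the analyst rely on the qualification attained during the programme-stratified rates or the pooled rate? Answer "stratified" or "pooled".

pooled

The stratified and pooled comparisons disagree (the intensive programme wins within each qualification attained during the programme; the standard programme wins overall), so the answer turns on the causal role of qualification attained during the programme.
Because the programme influences qualification attained during the programme, qualification attained during the programme is a post-treatment mediator, not a confounder. Stratifying on it would bias the estimate; the causal effect is the crude pooled difference.
Pooled: the intensive programme 34.4% vs the standard programme 46.2%; the standard programme is higher overall.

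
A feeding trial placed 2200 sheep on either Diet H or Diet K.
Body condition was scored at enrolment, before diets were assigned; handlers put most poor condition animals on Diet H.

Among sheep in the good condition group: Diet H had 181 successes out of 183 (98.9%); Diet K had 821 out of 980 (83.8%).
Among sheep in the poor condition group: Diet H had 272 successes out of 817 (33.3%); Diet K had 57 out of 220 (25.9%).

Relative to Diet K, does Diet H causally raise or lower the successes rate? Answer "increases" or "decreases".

increases

Starting body condition is set before the diet has any effect — it is not caused by the diet — and it independently drives the outcome. That makes it a confounder, so the causal comparison is within starting body condition levels.
Within each level — good condition: 98.9% vs 83.8%; poor condition: 33.3% vs 25.9% — Diet H is higher every time.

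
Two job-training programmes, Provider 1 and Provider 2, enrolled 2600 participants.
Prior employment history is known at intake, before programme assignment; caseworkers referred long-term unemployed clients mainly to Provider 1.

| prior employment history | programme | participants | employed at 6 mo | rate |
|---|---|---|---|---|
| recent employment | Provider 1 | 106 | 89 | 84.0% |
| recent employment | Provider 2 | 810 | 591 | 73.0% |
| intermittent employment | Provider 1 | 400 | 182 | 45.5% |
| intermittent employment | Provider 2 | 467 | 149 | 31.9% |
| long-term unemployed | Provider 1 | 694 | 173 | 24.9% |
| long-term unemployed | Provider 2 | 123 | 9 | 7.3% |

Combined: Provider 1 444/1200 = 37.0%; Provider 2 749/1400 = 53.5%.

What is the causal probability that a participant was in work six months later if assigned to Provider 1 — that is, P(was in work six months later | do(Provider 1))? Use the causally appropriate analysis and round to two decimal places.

0.53

Prior employment history differs across programmes for reasons unrelated to any effect of the programme itself, and it separately predicts the outcome — a classic confounder. We must compare within prior employment history levels.
Standardising Provider 1 to the population prior employment history mix: 0.352·89/106 + 0.333·182/400 + 0.314·173/694 = 0.526.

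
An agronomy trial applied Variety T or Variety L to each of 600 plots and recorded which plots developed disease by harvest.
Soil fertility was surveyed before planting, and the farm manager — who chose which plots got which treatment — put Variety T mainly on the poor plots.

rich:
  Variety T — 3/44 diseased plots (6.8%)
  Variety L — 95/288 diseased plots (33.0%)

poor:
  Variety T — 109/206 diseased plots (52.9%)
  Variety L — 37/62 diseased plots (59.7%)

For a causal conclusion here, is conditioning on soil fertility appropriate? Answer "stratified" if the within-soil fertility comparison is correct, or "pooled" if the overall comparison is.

The imbalance in soil fertility arose from how plots were allocated, not from anything the variety did; and soil fertility independently affects the outcome. The pooled gap is confounded — condition on soil fertility.
Within each level — rich: 6.8% vs 33.0%; poor: 52.9% vs 59.7% — Variety T is lower every time.

stratified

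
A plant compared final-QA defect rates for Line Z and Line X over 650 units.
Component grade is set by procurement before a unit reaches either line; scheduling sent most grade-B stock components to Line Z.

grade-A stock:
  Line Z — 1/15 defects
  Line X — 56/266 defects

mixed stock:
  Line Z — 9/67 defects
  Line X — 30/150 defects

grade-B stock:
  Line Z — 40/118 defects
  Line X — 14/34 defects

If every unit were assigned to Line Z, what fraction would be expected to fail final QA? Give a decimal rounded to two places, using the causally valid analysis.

0.15

Line Z is lower inside every component grade stratum but Line X is lower in aggregate. Whether to stratify depends on how component grade relates to the line.
Component grade is set before the line has any effect — it is not caused by the line — and it independently drives the outcome. That makes it a confounder, so the causal comparison is within component grade levels.
Standardising Line Z to the population component grade mix: 0.432·1/15 + 0.334·9/67 + 0.234·40/118 = 0.153.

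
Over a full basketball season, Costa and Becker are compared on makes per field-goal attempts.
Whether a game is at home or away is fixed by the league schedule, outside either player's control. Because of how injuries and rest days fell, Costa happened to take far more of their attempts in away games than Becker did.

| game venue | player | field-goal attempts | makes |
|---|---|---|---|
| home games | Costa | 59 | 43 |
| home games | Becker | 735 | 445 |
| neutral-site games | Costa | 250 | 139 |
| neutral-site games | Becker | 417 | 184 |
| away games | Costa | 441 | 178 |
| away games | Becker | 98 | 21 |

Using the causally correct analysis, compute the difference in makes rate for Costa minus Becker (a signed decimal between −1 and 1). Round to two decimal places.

Here game venue is a common cause — it drives both which player a case falls under and the outcome. The crude comparison mixes populations; the stratum-specific rates are the causally relevant ones.
Adjusting over the population distribution of game venue: 0.397·(0.729−0.605) + 0.334·(0.556−0.441) + 0.270·(0.404−0.214) = +0.138.

+0.14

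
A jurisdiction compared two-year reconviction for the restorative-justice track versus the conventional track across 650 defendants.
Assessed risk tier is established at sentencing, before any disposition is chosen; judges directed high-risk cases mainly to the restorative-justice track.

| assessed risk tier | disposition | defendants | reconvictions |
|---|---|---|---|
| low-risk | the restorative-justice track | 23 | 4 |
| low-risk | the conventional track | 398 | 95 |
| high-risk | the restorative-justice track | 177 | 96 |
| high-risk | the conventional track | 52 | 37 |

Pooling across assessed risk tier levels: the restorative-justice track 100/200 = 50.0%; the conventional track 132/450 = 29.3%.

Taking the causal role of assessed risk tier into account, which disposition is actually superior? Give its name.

the restorative-justice track

Assessed risk tier satisfies the back-door criterion: it is not a descendant of the disposition, and it blocks the spurious path from disposition to outcome. Adjusting for it (i.e., using the within-assessed risk tier rates) gives the causal effect.
Within each level — low-risk: 17.4% vs 23.9%; high-risk: 54.2% vs 71.2% — the restorative-justice track is lower every time.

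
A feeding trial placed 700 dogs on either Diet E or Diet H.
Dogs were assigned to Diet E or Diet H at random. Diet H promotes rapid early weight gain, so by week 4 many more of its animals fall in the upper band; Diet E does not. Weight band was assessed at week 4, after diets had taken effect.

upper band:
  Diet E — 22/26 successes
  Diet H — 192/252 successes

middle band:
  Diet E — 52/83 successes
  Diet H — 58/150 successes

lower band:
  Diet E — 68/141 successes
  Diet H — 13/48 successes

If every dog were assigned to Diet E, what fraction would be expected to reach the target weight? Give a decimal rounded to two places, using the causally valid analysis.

0.57

The distribution of week-4 weight band is itself part of what the diet does — it is an intermediate outcome. Holding it fixed would remove that part of the effect; the total effect is the pooled difference.
So P(outcome | do(Diet E)) is just the pooled rate for Diet E: 142/250 = 0.568.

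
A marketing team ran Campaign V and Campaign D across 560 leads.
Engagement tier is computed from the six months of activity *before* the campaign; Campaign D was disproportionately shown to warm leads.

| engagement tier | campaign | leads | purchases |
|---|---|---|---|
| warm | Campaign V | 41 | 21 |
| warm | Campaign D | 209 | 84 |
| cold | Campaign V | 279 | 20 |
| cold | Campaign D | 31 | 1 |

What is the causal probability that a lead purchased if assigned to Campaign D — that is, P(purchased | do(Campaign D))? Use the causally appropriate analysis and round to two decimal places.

0.20

The engagement tier-specific comparison favours Campaign V throughout, but the pooled figures favour Campaign D. The question is whether to condition on engagement tier.
Engagement tier is set before the campaign has any effect — it is not caused by the campaign — and it independently drives the outcome. That makes it a confounder, so the causal comparison is within engagement tier levels.
Standardising Campaign D to the population engagement tier mix: 0.446·84/209 + 0.554·1/31 = 0.197.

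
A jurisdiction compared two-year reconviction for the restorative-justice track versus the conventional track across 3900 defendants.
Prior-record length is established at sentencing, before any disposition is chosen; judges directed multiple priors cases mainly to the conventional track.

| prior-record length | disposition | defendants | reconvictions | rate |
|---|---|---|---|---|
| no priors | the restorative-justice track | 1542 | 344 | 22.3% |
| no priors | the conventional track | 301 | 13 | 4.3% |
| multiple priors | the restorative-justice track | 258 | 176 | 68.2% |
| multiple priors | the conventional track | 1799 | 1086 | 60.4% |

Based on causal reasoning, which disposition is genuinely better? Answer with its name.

Nothing the disposition does changes prior-record length; the imbalance is an allocation artefact. With prior-record length also predicting the outcome, the pooled figure is confounded, and the within-stratum comparison is the causal one.
Within each level — no priors: 22.3% vs 4.3%; multiple priors: 68.2% vs 60.4% — the conventional track is lower every time.

the conventional track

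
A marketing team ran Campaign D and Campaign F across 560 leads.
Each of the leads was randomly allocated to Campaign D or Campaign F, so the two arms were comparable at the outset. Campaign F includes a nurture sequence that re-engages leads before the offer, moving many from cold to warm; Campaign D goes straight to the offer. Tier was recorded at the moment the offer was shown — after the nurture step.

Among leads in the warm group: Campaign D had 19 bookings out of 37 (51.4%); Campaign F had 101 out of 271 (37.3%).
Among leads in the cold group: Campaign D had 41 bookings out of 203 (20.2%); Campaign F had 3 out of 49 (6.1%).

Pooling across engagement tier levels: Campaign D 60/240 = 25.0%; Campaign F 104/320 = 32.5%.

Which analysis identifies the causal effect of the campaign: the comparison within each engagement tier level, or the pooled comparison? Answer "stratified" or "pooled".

pooled

Engagement tier is downstream of the campaign. One should not condition on a consequence of treatment, so the overall rates are the right comparison.
Pooled: Campaign D 25.0% vs Campaign F 32.5%; Campaign F is higher overall.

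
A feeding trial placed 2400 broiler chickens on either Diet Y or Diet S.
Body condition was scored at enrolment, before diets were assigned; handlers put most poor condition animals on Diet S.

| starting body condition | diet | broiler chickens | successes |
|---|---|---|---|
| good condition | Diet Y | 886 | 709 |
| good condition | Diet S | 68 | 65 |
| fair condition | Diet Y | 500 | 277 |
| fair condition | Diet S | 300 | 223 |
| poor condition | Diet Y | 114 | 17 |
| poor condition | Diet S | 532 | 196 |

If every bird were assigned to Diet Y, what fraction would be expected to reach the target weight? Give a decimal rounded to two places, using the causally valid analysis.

0.54

Nothing the diet does changes starting body condition; the imbalance is an allocation artefact. With starting body condition also predicting the outcome, the pooled figure is confounded, and the within-stratum comparison is the causal one.
Standardising Diet Y to the population starting body condition mix: 0.398·709/886 + 0.333·277/500 + 0.269·17/114 = 0.543.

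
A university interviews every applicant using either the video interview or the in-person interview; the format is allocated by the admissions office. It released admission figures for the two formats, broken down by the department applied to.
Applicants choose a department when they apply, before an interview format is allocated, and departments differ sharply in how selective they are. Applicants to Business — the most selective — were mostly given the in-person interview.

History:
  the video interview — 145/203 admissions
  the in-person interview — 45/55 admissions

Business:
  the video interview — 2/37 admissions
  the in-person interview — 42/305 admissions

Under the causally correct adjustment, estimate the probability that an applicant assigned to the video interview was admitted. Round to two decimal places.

0.34

Department differs across interview formats for reasons unrelated to any effect of the interview format itself, and it separately predicts the outcome — a classic confounder. We must compare within department levels.
Standardising the video interview to the population department mix: 0.430·145/203 + 0.570·2/37 = 0.338.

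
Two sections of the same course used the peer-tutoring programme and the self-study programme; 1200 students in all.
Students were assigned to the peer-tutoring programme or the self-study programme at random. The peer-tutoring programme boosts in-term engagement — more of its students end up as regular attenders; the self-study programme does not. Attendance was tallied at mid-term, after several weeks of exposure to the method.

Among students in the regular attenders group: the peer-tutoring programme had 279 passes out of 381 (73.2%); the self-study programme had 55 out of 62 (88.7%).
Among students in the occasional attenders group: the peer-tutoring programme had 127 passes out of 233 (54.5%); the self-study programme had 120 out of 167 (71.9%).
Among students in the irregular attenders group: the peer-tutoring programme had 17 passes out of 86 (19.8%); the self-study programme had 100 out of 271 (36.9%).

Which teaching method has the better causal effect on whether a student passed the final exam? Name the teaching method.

Mid-term attendance lies on the pathway teaching method → mid-term attendance → outcome, so adjusting for it blocks the indirect effect. For the total causal effect of teaching method, use the unadjusted pooled rates.
Pooled: the peer-tutoring programme 60.4% vs the self-study programme 55.0%; the peer-tutoring programme is higher overall.

the peer-tutoring programme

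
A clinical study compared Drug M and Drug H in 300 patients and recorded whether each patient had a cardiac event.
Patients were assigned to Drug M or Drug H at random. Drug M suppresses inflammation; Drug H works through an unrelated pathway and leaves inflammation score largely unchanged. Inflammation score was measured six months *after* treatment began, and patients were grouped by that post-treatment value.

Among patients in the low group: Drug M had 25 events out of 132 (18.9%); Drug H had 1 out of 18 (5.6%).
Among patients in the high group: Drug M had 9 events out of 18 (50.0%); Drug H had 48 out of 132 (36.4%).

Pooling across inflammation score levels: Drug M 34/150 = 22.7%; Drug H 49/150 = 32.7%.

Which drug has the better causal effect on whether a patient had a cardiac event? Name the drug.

Drug M

The inflammation score-specific comparison favours Drug H throughout, but the pooled figures favour Drug M. The question is whether to condition on inflammation score.
The distribution of inflammation score is itself part of what the drug does — it is an intermediate outcome. Holding it fixed would remove that part of the effect; the total effect is the pooled difference.
Pooled: Drug M 22.7% vs Drug H 32.7%; Drug M is lower overall.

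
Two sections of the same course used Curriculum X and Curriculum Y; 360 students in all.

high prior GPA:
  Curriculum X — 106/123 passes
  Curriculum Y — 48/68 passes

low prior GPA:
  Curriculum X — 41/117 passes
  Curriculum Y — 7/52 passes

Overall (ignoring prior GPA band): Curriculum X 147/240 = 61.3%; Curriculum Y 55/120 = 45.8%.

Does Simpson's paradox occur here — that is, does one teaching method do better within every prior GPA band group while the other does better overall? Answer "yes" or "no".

Within each prior GPA band level (high prior GPA 86.2% vs 70.6%; low prior GPA 35.0% vs 13.5%), Curriculum X has the higher rate every time. Pooled: 61.3% vs 45.8% — Curriculum X has the higher rate overall. They agree.

no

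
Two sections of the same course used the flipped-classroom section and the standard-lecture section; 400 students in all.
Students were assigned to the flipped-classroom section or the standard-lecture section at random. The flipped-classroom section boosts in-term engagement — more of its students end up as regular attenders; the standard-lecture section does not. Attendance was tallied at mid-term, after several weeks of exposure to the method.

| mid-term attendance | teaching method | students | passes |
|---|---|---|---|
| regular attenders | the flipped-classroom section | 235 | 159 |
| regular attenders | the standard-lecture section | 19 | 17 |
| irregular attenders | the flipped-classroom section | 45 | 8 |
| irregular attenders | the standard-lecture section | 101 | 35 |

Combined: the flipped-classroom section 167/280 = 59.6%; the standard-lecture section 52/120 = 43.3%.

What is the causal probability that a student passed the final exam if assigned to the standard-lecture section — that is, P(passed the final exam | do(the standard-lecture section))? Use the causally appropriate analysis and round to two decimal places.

Stratifying would compare teaching methods among students the teaching methods themselves sorted into mid-term attendance groups — a form of selection on an intermediate. The unconditioned pooled rates give the total causal effect.
So P(outcome | do(the standard-lecture section)) is just the pooled rate for the standard-lecture section: 52/120 = 0.433.

0.43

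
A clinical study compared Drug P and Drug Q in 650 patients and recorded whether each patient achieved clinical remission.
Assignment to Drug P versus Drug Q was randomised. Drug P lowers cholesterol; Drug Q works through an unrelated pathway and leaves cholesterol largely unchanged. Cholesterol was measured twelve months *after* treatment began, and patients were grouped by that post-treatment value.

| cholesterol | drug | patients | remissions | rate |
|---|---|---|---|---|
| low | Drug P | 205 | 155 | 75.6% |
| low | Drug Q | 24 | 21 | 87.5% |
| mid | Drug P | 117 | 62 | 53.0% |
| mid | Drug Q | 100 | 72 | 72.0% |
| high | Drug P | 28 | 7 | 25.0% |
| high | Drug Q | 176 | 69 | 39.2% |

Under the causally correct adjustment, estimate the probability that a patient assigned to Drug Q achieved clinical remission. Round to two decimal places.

0.54

Cholesterol is downstream of the drug. One should not condition on a consequence of treatment, so the overall rates are the right comparison.
So P(outcome | do(Drug Q)) is just the pooled rate for Drug Q: 162/300 = 0.540.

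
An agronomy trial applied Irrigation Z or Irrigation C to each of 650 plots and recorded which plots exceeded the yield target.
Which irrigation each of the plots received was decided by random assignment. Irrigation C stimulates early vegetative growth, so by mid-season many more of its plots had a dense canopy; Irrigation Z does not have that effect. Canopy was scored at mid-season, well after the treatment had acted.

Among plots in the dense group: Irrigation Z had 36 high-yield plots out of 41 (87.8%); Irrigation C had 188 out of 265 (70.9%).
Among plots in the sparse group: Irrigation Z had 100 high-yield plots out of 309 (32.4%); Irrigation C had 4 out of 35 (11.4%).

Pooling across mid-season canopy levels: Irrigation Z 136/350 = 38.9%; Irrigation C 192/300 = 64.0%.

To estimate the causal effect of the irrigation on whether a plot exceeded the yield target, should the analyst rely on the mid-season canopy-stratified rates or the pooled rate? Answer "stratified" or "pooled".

pooled

The distribution of mid-season canopy is itself part of what the irrigation does — it is an intermediate outcome. Holding it fixed would remove that part of the effect; the total effect is the pooled difference.
Pooled: Irrigation Z 38.9% vs Irrigation C 64.0%; Irrigation C is higher overall.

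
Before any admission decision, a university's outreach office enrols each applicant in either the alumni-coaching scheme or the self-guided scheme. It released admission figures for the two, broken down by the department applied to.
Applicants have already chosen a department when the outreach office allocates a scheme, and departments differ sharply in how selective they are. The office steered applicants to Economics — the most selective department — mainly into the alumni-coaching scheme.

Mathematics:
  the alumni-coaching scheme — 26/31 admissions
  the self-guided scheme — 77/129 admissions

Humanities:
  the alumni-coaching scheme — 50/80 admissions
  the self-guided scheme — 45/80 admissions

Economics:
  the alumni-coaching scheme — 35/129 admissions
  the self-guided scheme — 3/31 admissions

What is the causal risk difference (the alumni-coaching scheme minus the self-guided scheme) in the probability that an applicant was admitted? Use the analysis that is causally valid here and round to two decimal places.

+0.16

The department-specific comparison favours the alumni-coaching scheme throughout, but the pooled figures favour the self-guided scheme. The question is whether to condition on department.
Department is set before the outreach scheme has any effect — it is not caused by the outreach scheme — and it independently drives the outcome. That makes it a confounder, so the causal comparison is within department levels.
Adjusting over the population distribution of department: 0.333·(0.839−0.597) + 0.333·(0.625−0.562) + 0.333·(0.271−0.097) = +0.160.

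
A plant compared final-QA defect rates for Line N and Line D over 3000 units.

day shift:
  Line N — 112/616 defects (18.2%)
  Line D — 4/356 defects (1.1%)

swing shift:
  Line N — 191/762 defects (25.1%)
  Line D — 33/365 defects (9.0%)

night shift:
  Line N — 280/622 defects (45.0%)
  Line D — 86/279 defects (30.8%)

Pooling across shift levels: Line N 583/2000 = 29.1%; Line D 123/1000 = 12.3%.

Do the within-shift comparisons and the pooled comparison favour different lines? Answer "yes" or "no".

no

Within each shift level (day shift 18.2% vs 1.1%; swing shift 25.1% vs 9.0%; night shift 45.0% vs 30.8%), Line D has the lower rate every time. Pooled: 29.1% vs 12.3% — Line D has the lower rate overall. They agree.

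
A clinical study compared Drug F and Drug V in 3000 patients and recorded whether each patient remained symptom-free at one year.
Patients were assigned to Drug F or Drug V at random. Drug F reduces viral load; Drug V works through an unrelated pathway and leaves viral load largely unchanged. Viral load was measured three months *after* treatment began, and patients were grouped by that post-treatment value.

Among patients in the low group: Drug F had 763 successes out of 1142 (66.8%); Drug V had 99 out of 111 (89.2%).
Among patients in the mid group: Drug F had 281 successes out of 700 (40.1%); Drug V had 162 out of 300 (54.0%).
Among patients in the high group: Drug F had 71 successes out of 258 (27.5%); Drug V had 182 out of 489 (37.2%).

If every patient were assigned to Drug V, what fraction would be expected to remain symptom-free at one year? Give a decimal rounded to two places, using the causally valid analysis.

0.49

Within every viral load level Drug V has the higher rate, yet pooled Drug F does — Simpson's reversal.
Viral load here is a post-treatment variable shaped by the drug; conditioning on it would introduce bias rather than remove it. The overall comparison is the causal one.
So P(outcome | do(Drug V)) is just the pooled rate for Drug V: 443/900 = 0.492.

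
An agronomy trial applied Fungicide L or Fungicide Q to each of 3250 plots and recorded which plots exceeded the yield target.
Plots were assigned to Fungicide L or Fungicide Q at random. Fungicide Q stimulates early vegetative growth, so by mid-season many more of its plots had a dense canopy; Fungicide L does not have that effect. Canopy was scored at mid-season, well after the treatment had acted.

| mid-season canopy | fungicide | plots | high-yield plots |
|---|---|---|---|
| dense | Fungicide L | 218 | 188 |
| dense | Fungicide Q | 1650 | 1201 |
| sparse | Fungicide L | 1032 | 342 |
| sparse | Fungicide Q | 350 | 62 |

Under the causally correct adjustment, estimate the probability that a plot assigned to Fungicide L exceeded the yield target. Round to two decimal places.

0.42

Because the fungicide influences mid-season canopy, mid-season canopy is a post-treatment mediator, not a confounder. Stratifying on it would bias the estimate; the causal effect is the crude pooled difference.
So P(outcome | do(Fungicide L)) is just the pooled rate for Fungicide L: 530/1250 = 0.424.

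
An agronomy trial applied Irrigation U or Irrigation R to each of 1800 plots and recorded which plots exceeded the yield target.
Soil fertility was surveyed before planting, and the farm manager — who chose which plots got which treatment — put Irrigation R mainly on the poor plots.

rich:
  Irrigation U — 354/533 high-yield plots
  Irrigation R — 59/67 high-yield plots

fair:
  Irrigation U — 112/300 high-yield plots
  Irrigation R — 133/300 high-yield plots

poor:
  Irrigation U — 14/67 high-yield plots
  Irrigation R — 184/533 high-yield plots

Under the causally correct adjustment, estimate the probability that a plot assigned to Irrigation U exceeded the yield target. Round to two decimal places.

Soil fertility differs across irrigations for reasons unrelated to any effect of the irrigation itself, and it separately predicts the outcome — a classic confounder. We must compare within soil fertility levels.
Standardising Irrigation U to the population soil fertility mix: 0.333·354/533 + 0.333·112/300 + 0.333·14/67 = 0.415.

0.42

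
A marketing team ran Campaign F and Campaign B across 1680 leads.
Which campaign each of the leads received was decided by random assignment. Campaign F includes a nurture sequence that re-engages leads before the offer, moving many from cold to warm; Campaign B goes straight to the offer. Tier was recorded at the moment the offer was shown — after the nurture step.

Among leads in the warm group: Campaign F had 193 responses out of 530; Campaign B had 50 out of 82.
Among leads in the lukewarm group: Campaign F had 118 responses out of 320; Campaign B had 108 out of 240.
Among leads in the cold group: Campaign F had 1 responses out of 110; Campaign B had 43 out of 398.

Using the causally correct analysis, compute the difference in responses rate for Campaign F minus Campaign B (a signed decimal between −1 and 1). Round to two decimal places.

+0.05

Campaign B is higher inside every engagement tier stratum but Campaign F is higher in aggregate. Whether to stratify depends on how engagement tier relates to the campaign.
The distribution of engagement tier is itself part of what the campaign does — it is an intermediate outcome. Holding it fixed would remove that part of the effect; the total effect is the pooled difference.
The causal difference is the pooled difference: 0.325 − 0.279 = +0.046.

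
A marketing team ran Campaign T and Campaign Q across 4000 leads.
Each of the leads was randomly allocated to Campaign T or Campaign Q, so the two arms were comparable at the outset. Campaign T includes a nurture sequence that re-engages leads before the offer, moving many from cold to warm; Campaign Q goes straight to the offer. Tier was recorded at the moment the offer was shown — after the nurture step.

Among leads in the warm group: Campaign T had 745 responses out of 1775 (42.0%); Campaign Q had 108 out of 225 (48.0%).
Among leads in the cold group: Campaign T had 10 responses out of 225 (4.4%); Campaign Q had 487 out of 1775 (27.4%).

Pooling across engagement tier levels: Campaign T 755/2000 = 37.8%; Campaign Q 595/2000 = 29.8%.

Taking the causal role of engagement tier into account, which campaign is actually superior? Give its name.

The distribution of engagement tier is itself part of what the campaign does — it is an intermediate outcome. Holding it fixed would remove that part of the effect; the total effect is the pooled difference.
Pooled: Campaign T 37.8% vs Campaign Q 29.8%; Campaign T is higher overall.

Campaign T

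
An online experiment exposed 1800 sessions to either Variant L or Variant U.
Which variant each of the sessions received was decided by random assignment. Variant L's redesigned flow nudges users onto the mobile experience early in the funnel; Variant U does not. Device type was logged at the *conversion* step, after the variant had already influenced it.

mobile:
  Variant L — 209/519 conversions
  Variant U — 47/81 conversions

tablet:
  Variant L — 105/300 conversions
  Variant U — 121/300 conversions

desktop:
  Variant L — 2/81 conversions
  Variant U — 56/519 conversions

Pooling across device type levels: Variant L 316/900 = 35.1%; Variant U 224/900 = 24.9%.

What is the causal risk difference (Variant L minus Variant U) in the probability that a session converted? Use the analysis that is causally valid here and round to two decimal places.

+0.10

The device type-specific comparison favours Variant U throughout, but the pooled figures favour Variant L. The question is whether to condition on device type.
Because the variant influences device type, device type is a post-treatment mediator, not a confounder. Stratifying on it would bias the estimate; the causal effect is the crude pooled difference.
The causal difference is the pooled difference: 0.351 − 0.249 = +0.102.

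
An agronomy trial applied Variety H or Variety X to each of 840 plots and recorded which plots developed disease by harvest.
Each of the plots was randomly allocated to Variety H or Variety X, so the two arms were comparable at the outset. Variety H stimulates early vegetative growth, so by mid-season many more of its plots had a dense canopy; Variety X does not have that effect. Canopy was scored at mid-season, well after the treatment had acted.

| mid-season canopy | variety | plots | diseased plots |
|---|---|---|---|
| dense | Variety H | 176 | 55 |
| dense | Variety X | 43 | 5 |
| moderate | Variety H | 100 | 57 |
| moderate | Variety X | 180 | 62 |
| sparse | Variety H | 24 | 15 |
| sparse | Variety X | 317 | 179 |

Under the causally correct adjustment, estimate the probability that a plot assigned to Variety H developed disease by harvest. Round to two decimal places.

Mid-season canopy is downstream of the variety. One should not condition on a consequence of treatment, so the overall rates are the right comparison.
So P(outcome | do(Variety H)) is just the pooled rate for Variety H: 127/300 = 0.423.

0.42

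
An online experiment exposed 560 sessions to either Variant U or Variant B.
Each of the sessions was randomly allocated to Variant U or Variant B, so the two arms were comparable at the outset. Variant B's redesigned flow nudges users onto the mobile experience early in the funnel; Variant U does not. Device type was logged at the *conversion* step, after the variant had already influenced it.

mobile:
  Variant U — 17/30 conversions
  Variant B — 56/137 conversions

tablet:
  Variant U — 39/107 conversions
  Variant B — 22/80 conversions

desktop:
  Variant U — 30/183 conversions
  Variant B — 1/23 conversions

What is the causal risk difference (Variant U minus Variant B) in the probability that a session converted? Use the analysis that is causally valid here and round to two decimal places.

-0.06

The stratified and pooled comparisons disagree (Variant U wins within each device type; Variant B wins overall), so the answer turns on the causal role of device type.
The distribution of device type is itself part of what the variant does — it is an intermediate outcome. Holding it fixed would remove that part of the effect; the total effect is the pooled difference.
The causal difference is the pooled difference: 0.269 − 0.329 = -0.060.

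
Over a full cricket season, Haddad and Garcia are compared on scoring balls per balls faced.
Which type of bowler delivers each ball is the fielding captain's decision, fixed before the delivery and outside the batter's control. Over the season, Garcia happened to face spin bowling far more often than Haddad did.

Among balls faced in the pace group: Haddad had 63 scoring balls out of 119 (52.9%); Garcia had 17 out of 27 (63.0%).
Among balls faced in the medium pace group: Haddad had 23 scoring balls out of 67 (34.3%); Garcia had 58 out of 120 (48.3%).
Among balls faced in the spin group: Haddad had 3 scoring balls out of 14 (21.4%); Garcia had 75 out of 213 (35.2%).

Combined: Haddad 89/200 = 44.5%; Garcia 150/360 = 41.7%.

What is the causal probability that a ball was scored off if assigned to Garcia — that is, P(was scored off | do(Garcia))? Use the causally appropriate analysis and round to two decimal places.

Since bowling type is a pre-existing factor (not a product of the player) and it affects the outcome on its own, it is a confounder. The stratified rates, not the pooled rate, identify the causal effect.
Standardising Garcia to the population bowling type mix: 0.261·17/27 + 0.334·58/120 + 0.405·75/213 = 0.468.

0.47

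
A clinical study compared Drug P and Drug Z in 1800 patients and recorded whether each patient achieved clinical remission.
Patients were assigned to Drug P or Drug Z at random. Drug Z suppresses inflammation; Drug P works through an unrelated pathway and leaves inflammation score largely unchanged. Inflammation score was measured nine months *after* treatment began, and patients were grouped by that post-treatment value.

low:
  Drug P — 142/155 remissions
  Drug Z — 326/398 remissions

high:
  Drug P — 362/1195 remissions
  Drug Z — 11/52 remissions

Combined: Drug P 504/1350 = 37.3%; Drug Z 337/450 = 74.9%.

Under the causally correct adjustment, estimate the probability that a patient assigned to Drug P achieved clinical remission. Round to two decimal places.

0.37

Drug P is higher inside every inflammation score stratum but Drug Z is higher in aggregate. Whether to stratify depends on how inflammation score relates to the drug.
Inflammation score lies on the pathway drug → inflammation score → outcome, so adjusting for it blocks the indirect effect. For the total causal effect of drug, use the unadjusted pooled rates.
So P(outcome | do(Drug P)) is just the pooled rate for Drug P: 504/1350 = 0.373.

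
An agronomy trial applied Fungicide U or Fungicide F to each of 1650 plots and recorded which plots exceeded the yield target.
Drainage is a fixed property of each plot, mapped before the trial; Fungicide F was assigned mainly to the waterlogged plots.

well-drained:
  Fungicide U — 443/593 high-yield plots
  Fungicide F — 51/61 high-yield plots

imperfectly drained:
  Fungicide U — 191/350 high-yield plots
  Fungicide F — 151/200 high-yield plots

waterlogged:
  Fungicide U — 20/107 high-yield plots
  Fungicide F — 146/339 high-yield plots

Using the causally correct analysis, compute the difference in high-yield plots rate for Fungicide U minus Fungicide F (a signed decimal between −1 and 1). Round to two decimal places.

Since field drainage is a pre-existing factor (not a product of the fungicide) and it affects the outcome on its own, it is a confounder. The stratified rates, not the pooled rate, identify the causal effect.
Adjusting over the population distribution of field drainage: 0.396·(0.747−0.836) + 0.333·(0.546−0.755) + 0.270·(0.187−0.431) = -0.171.

-0.17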